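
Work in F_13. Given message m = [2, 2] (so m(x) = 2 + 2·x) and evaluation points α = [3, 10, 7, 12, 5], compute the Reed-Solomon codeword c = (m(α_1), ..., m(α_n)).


c = [8, 9, 3, 0, 12]

Message polynomial: m(x) = 2 + 2·x (mod 13).
For each evaluation point α_i, compute m(α_i) mod 13:
  α_1 = 3: Horner steps 2 → 8, so m(3) = 8.
  α_2 = 10: Horner steps 2 → 9, so m(10) = 9.
  α_3 = 7: Horner steps 2 → 3, so m(7) = 3.
  α_4 = 12: Horner steps 2 → 0, so m(12) = 0.
  α_5 = 5: Horner steps 2 → 12, so m(5) = 12.
Codeword c = [8, 9, 3, 0, 12] ∈ F_13^5.


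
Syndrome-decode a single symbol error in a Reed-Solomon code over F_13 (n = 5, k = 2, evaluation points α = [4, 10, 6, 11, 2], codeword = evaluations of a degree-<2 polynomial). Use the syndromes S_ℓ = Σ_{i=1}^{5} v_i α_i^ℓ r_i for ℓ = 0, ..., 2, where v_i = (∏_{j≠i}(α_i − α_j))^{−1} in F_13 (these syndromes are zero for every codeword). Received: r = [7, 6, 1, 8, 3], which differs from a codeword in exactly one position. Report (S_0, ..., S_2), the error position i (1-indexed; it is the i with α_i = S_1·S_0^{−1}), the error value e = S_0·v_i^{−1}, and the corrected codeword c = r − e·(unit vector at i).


S = (4, 11, 1), error at position 3, error magnitude e = 3, c = [7, 6, 11, 8, 3].

Step 1: column multipliers v_i = (∏_{j≠i}(α_i − α_j))^{−1} mod 13.
  i = 1 (α = 4): (4−10)(4−6)(4−11)(4−2) = (−6)·(−2)·(−7)·2 = −168 ≡ 1, so v_1 = 1^{−1} = 1 (mod 13).
  i = 2 (α = 10): (10−4)(10−6)(10−11)(10−2) = 6·4·(−1)·8 = −192 ≡ 3, so v_2 = 3^{−1} = 9 (mod 13).
  i = 3 (α = 6): (6−4)(6−10)(6−11)(6−2) = 2·(−4)·(−5)·4 = 160 ≡ 4, so v_3 = 4^{−1} = 10 (mod 13).
  i = 4 (α = 11): (11−4)(11−10)(11−6)(11−2) = 7·1·5·9 = 315 ≡ 3, so v_4 = 3^{−1} = 9 (mod 13).
  i = 5 (α = 2): (2−4)(2−10)(2−6)(2−11) = (−2)·(−8)·(−4)·(−9) = 576 ≡ 4, so v_5 = 4^{−1} = 10 (mod 13).
  v = [1, 9, 10, 9, 10].
Step 2: syndromes of r = [7, 6, 1, 8, 3] (all sums mod 13).
  S_0 = Σ v_i r_i = 1·7 + 9·6 + 10·1 + 9·8 + 10·3 = 173 ≡ 4.
  S_1 = Σ v_i α_i r_i = 1·4·7 + 9·10·6 + 10·6·1 + 9·11·8 + 10·2·3 = 1480 ≡ 11.
  α_i^2 mod 13 = [3, 9, 10, 4, 4].
  S_2 = Σ v_i α_i^2 r_i = 1·3·7 + 9·9·6 + 10·10·1 + 9·4·8 + 10·4·3 = 1015 ≡ 1.
  S = (4, 11, 1) ≠ 0, so r is not a codeword (an error is present).
Step 3: locate the error. For a single error e at position i, S_ℓ = v_i·e·α_i^ℓ, so α_err = S_1/S_0.
  S_0^{−1} = 4^{−1} = 10 (mod 13), so α_err = 11·10 = 110 ≡ 6 = α_3. Error position i = 3.
  Consistency check: S_2/S_1 = 1·6 = 6 ≡ 6 = α_err ✓ (single-error assumption holds).
Step 4: error magnitude e = S_0/v_3 = S_0·∏_{j≠3}(α_3 − α_j) = 4·4 = 16 ≡ 3 (mod 13).
Step 5: correct position 3: c_3 = r_3 − e = 1 − 3 ≡ 11 (mod 13). Hence c = [7, 6, 11, 8, 3].
  Check: interpolating c through the α_i gives m(x) = 12 + 2·x (degree < 2) with m(α_i) = c_i for every i, so c is indeed a codeword.


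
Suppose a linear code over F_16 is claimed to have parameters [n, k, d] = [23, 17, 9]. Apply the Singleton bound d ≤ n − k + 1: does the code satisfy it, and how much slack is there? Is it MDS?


Singleton RHS = n − k + 1 = 7, slack = -2, bound violated (no such code; not MDS).

Singleton bound: d ≤ n − k + 1.
Here n = 23, k = 17, so n − k + 1 = 7.
Given d = 9, check d ≤ 7: NO.
Slack = (n − k + 1) − d = -2.
The slack is negative: d = 9 exceeds n − k + 1 = 7 by 2, so the Singleton bound is violated and no linear [23, 17, 9]_16 code can exist. In particular it is not MDS (MDS requires d = n − k + 1 exactly).
Description: the claimed parameters are [23, 17, 9]_16; such a code would be impossible (violates the Singleton bound).


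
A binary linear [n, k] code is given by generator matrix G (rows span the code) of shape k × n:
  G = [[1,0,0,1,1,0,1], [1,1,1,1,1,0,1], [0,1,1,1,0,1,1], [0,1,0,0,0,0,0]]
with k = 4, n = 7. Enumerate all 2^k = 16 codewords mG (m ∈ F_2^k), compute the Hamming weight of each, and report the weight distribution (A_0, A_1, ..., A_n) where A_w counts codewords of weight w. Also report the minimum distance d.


Weight distribution: A_0 = 1, A_1 = 2, A_2 = 1, A_3 = 2, A_4 = 5, A_5 = 4, A_6 = 1. Minimum distance d = 1.

Enumerate all 2^4 = 16 messages m ∈ F_2^4.
For each, compute codeword c = mG in F_2^7, then tally its weight.
  m = 0000 → c = 0000000, weight = 0.
  m = 1000 → c = 1001101, weight = 4.
  m = 0100 → c = 1111101, weight = 6.
  m = 1100 → c = 0110000, weight = 2.
  m = 0010 → c = 0111011, weight = 5.
  m = 1010 → c = 1110110, weight = 5.
  m = 0110 → c = 1000110, weight = 3.
  m = 1110 → c = 0001011, weight = 3.
  m = 0001 → c = 0100000, weight = 1.
  m = 1001 → c = 1101101, weight = 5.
  m = 0101 → c = 1011101, weight = 5.
  m = 1101 → c = 0010000, weight = 1.
  m = 0011 → c = 0011011, weight = 4.
  m = 1011 → c = 1010110, weight = 4.
  m = 0111 → c = 1100110, weight = 4.
  m = 1111 → c = 0101011, weight = 4.
Tally weights:
  weight 0: 1 codewords.
  weight 1: 2 codewords.
  weight 2: 1 codewords.
  weight 3: 2 codewords.
  weight 4: 5 codewords.
  weight 5: 4 codewords.
  weight 6: 1 codewords.
Minimum distance d = smallest w > 0 with A_w > 0 = 1.
Sanity: Σ A_w = 16 = 2^4 = 16 ✓.


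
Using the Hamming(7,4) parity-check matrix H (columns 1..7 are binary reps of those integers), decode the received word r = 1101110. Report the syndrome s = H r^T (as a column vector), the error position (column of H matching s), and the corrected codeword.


s = (1, 0, 0)^T, error position = 4, corrected codeword c = 1100110

Compute s = H r^T mod 2 one row at a time:
  s_1 = 1 + 1 + 1 + 0 = 3 ≡ 1 (mod 2).
  s_2 = 1 + 0 + 1 + 0 = 2 ≡ 0 (mod 2).
  s_3 = 1 + 0 + 1 + 0 = 2 ≡ 0 (mod 2).
s = (1, 0, 0)^T — this equals column 4 of H (binary 100), so error is at position 4.
Correct: flip bit 4 of r = 1101110 to get c = 1100110.


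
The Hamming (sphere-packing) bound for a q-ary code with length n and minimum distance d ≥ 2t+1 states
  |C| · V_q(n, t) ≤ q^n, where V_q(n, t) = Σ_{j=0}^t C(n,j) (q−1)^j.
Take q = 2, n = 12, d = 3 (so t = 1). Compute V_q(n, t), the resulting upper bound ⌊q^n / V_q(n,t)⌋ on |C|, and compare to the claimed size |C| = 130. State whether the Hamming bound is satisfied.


V_q(n, t) = 13, q^n = 4096, Hamming bound = 315, |C| = 130 ≤ bound (satisfied).

Step 1: Compute V_q(n, t) = Σ_{j=0}^1 C(n, j) (q−1)^j.
  j = 0: C(12,0)·(1)^0 = 1·1 = 1.
  j = 1: C(12,1)·(1)^1 = 12·1 = 12.
  V_q(n, t) = 1 + 12 = 13.
Step 2: q^n = 2^12 = 4096.
Step 3: Hamming bound ⌊q^n / V_q(n,t)⌋ = ⌊4096/13⌋ = 315.
Step 4: Compare |C| = 130 to 315: satisfied.
The claimed |C| lies below the Hamming bound.


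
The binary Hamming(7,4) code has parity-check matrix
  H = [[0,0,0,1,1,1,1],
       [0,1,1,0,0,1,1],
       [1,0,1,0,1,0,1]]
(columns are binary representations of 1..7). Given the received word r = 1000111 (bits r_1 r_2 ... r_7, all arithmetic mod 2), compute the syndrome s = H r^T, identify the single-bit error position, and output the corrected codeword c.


s = (1, 0, 1)^T, error position = 5, corrected codeword c = 1000011

Compute s = H r^T mod 2 one row at a time:
  s_1 = 0 + 1 + 1 + 1 = 3 ≡ 1 (mod 2).
  s_2 = 0 + 0 + 1 + 1 = 2 ≡ 0 (mod 2).
  s_3 = 1 + 0 + 1 + 1 = 3 ≡ 1 (mod 2).
s = (1, 0, 1)^T — this equals column 5 of H (binary 101), so error is at position 5.
Correct: flip bit 5 of r = 1000111 to get c = 1000011.


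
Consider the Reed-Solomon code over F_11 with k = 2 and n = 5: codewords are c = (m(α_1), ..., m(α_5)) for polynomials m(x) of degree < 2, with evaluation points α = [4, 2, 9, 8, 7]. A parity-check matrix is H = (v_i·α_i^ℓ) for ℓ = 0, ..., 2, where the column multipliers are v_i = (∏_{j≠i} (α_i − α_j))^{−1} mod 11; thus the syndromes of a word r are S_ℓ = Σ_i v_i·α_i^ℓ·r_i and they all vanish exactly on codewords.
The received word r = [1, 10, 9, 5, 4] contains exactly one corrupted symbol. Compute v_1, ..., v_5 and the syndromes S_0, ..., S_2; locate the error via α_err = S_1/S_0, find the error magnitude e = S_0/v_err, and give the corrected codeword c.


S = (9, 4, 3), error at position 3, error magnitude e = 3, c = [1, 10, 6, 5, 4].

Step 1: column multipliers v_i = (∏_{j≠i}(α_i − α_j))^{−1} mod 11.
  i = 1 (α = 4): (4−2)(4−9)(4−8)(4−7) = 2·(−5)·(−4)·(−3) = −120 ≡ 1, so v_1 = 1^{−1} = 1 (mod 11).
  i = 2 (α = 2): (2−4)(2−9)(2−8)(2−7) = (−2)·(−7)·(−6)·(−5) = 420 ≡ 2, so v_2 = 2^{−1} = 6 (mod 11).
  i = 3 (α = 9): (9−4)(9−2)(9−8)(9−7) = 5·7·1·2 = 70 ≡ 4, so v_3 = 4^{−1} = 3 (mod 11).
  i = 4 (α = 8): (8−4)(8−2)(8−9)(8−7) = 4·6·(−1)·1 = −24 ≡ 9, so v_4 = 9^{−1} = 5 (mod 11).
  i = 5 (α = 7): (7−4)(7−2)(7−9)(7−8) = 3·5·(−2)·(−1) = 30 ≡ 8, so v_5 = 8^{−1} = 7 (mod 11).
  v = [1, 6, 3, 5, 7].
Step 2: syndromes of r = [1, 10, 9, 5, 4] (all sums mod 11).
  S_0 = Σ v_i r_i = 1·1 + 6·10 + 3·9 + 5·5 + 7·4 = 141 ≡ 9.
  S_1 = Σ v_i α_i r_i = 1·4·1 + 6·2·10 + 3·9·9 + 5·8·5 + 7·7·4 = 763 ≡ 4.
  α_i^2 mod 11 = [5, 4, 4, 9, 5].
  S_2 = Σ v_i α_i^2 r_i = 1·5·1 + 6·4·10 + 3·4·9 + 5·9·5 + 7·5·4 = 718 ≡ 3.
  S = (9, 4, 3) ≠ 0, so r is not a codeword (an error is present).
Step 3: locate the error. For a single error e at position i, S_ℓ = v_i·e·α_i^ℓ, so α_err = S_1/S_0.
  S_0^{−1} = 9^{−1} = 5 (mod 11), so α_err = 4·5 = 20 ≡ 9 = α_3. Error position i = 3.
  Consistency check: S_2/S_1 = 3·3 = 9 ≡ 9 = α_err ✓ (single-error assumption holds).
Step 4: error magnitude e = S_0/v_3 = S_0·∏_{j≠3}(α_3 − α_j) = 9·4 = 36 ≡ 3 (mod 11).
Step 5: correct position 3: c_3 = r_3 − e = 9 − 3 ≡ 6 (mod 11). Hence c = [1, 10, 6, 5, 4].
  Check: interpolating c through the α_i gives m(x) = 8 + 1·x (degree < 2) with m(α_i) = c_i for every i, so c is indeed a codeword.


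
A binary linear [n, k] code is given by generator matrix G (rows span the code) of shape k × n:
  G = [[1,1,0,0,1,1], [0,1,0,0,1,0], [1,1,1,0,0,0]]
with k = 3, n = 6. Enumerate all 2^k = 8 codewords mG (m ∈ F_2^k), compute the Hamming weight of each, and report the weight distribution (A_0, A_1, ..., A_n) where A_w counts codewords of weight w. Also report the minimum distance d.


Weight distribution: A_0 = 1, A_2 = 2, A_3 = 4, A_4 = 1. Minimum distance d = 2.

Enumerate all 2^3 = 8 messages m ∈ F_2^3.
For each, compute codeword c = mG in F_2^6, then tally its weight.
  m = 000 → c = 000000, weight = 0.
  m = 100 → c = 110011, weight = 4.
  m = 010 → c = 010010, weight = 2.
  m = 110 → c = 100001, weight = 2.
  m = 001 → c = 111000, weight = 3.
  m = 101 → c = 001011, weight = 3.
  m = 011 → c = 101010, weight = 3.
  m = 111 → c = 011001, weight = 3.
Tally weights:
  weight 0: 1 codewords.
  weight 2: 2 codewords.
  weight 3: 4 codewords.
  weight 4: 1 codewords.
Minimum distance d = smallest w > 0 with A_w > 0 = 2.
Sanity: Σ A_w = 8 = 2^3 = 8 ✓.


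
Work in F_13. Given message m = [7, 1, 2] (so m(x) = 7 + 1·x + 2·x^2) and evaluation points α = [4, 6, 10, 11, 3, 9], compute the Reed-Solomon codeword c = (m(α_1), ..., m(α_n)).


c = [4, 7, 9, 0, 2, 9]

Message polynomial: m(x) = 7 + 1·x + 2·x^2 (mod 13).
For each evaluation point α_i, compute m(α_i) mod 13:
  α_1 = 4: Horner steps 2 → 9 → 4, so m(4) = 4.
  α_2 = 6: Horner steps 2 → 0 → 7, so m(6) = 7.
  α_3 = 10: Horner steps 2 → 8 → 9, so m(10) = 9.
  α_4 = 11: Horner steps 2 → 10 → 0, so m(11) = 0.
  α_5 = 3: Horner steps 2 → 7 → 2, so m(3) = 2.
  α_6 = 9: Horner steps 2 → 6 → 9, so m(9) = 9.
Codeword c = [4, 7, 9, 0, 2, 9] ∈ F_13^6.


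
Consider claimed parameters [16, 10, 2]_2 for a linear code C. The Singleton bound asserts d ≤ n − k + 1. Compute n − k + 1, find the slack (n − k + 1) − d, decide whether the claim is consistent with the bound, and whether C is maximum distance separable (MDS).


Singleton RHS = n − k + 1 = 7, slack = 5, bound satisfied, not MDS.

Singleton bound: d ≤ n − k + 1.
Here n = 16, k = 10, so n − k + 1 = 7.
Given d = 2, check d ≤ 7: YES.
Slack = (n − k + 1) − d = 5.
The code is NOT MDS (slack = 5 > 0).
Description: the claimed parameters are [16, 10, 2]_2; such a code would be non-MDS.


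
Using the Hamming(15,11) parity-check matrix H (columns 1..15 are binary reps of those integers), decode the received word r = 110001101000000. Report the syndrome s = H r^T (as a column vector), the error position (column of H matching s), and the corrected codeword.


s = (1, 0, 1, 1)^T, error position = 11, corrected codeword c = 110001101010000

Compute s = H r^T mod 2 one row at a time:
  s_1 = 0 + 1 + 0 + 0 + 0 + 0 + 0 + 0 = 1 ≡ 1 (mod 2).
  s_2 = 0 + 0 + 1 + 1 + 0 + 0 + 0 + 0 = 2 ≡ 0 (mod 2).
  s_3 = 1 + 0 + 1 + 1 + 0 + 0 + 0 + 0 = 3 ≡ 1 (mod 2).
  s_4 = 1 + 0 + 0 + 1 + 1 + 0 + 0 + 0 = 3 ≡ 1 (mod 2).
s = (1, 0, 1, 1)^T — this equals column 11 of H (binary 1011), so error is at position 11.
Correct: flip bit 11 of r = 110001101000000 to get c = 110001101010000.


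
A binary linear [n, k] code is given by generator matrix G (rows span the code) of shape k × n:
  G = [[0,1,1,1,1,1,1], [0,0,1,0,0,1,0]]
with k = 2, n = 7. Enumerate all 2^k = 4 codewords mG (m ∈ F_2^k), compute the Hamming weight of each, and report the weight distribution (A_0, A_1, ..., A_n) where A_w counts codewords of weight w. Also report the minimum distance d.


Weight distribution: A_0 = 1, A_2 = 1, A_4 = 1, A_6 = 1. Minimum distance d = 2.

Enumerate all 2^2 = 4 messages m ∈ F_2^2.
For each, compute codeword c = mG in F_2^7, then tally its weight.
  m = 00 → c = 0000000, weight = 0.
  m = 10 → c = 0111111, weight = 6.
  m = 01 → c = 0010010, weight = 2.
  m = 11 → c = 0101101, weight = 4.
Tally weights:
  weight 0: 1 codewords.
  weight 2: 1 codewords.
  weight 4: 1 codewords.
  weight 6: 1 codewords.
Minimum distance d = smallest w > 0 with A_w > 0 = 2.
Sanity: Σ A_w = 4 = 2^2 = 4 ✓.


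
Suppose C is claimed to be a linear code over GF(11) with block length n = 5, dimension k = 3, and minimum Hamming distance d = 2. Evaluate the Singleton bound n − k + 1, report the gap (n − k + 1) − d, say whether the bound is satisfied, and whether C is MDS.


Singleton RHS = n − k + 1 = 3, slack = 1, bound satisfied, not MDS.

Singleton bound: d ≤ n − k + 1.
Here n = 5, k = 3, so n − k + 1 = 3.
Given d = 2, check d ≤ 3: YES.
Slack = (n − k + 1) − d = 1.
The code is NOT MDS (slack = 1 > 0).
Description: the claimed parameters are [5, 3, 2]_11; such a code would be non-MDS.


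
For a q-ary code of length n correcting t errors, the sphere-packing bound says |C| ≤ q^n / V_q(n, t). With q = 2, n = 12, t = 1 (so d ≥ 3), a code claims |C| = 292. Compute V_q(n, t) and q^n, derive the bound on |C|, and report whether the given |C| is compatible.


V_q(n, t) = 13, q^n = 4096, Hamming bound = 315, |C| = 292 ≤ bound (satisfied).

Step 1: Compute V_q(n, t) = Σ_{j=0}^1 C(n, j) (q−1)^j.
  j = 0: C(12,0)·(1)^0 = 1·1 = 1.
  j = 1: C(12,1)·(1)^1 = 12·1 = 12.
  V_q(n, t) = 1 + 12 = 13.
Step 2: q^n = 2^12 = 4096.
Step 3: Hamming bound ⌊q^n / V_q(n,t)⌋ = ⌊4096/13⌋ = 315.
Step 4: Compare |C| = 292 to 315: satisfied.
The claimed |C| lies below the Hamming bound.


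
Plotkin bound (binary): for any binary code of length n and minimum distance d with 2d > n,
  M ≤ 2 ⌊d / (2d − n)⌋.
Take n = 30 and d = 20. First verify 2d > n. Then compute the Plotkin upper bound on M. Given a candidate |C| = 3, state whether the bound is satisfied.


Plotkin bound M ≤ 4; given |C| = 3 ≤ bound (satisfied).

Check applicability: 2d = 40, n = 30.
2d − n = 10 > 0, so Plotkin applies.
Compute d/(2d−n) = 20/10 ≈ 2.0000.
⌊d/(2d−n)⌋ = 2.
Plotkin bound: M ≤ 2·2 = 4.
Given |C| = 3, check: satisfied.
This |C| is below the Plotkin bound.


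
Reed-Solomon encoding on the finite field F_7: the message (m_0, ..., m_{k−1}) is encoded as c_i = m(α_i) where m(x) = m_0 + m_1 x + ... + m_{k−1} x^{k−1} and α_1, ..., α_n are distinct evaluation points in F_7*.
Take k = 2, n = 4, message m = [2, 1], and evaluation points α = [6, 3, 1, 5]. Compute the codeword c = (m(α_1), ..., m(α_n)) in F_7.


c = [1, 5, 3, 0]

Message polynomial: m(x) = 2 + 1·x (mod 7).
For each evaluation point α_i, compute m(α_i) mod 7:
  α_1 = 6: Horner steps 1 → 1, so m(6) = 1.
  α_2 = 3: Horner steps 1 → 5, so m(3) = 5.
  α_3 = 1: Horner steps 1 → 3, so m(1) = 3.
  α_4 = 5: Horner steps 1 → 0, so m(5) = 0.
Codeword c = [1, 5, 3, 0] ∈ F_7^4.


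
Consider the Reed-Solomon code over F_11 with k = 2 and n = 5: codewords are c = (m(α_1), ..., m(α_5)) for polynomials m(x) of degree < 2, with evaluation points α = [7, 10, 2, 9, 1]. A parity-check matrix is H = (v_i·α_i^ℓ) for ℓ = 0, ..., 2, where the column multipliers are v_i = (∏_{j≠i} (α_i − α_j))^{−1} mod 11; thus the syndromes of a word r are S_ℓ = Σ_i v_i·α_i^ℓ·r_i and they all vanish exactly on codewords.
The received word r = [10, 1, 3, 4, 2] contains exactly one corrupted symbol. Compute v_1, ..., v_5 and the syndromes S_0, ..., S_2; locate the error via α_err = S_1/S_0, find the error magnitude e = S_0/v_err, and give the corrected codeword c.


S = (6, 6, 6), error at position 5, error magnitude e = 7, c = [10, 1, 3, 4, 6].

Step 1: column multipliers v_i = (∏_{j≠i}(α_i − α_j))^{−1} mod 11.
  i = 1 (α = 7): (7−10)(7−2)(7−9)(7−1) = (−3)·5·(−2)·6 = 180 ≡ 4, so v_1 = 4^{−1} = 3 (mod 11).
  i = 2 (α = 10): (10−7)(10−2)(10−9)(10−1) = 3·8·1·9 = 216 ≡ 7, so v_2 = 7^{−1} = 8 (mod 11).
  i = 3 (α = 2): (2−7)(2−10)(2−9)(2−1) = (−5)·(−8)·(−7)·1 = −280 ≡ 6, so v_3 = 6^{−1} = 2 (mod 11).
  i = 4 (α = 9): (9−7)(9−10)(9−2)(9−1) = 2·(−1)·7·8 = −112 ≡ 9, so v_4 = 9^{−1} = 5 (mod 11).
  i = 5 (α = 1): (1−7)(1−10)(1−2)(1−9) = (−6)·(−9)·(−1)·(−8) = 432 ≡ 3, so v_5 = 3^{−1} = 4 (mod 11).
  v = [3, 8, 2, 5, 4].
Step 2: syndromes of r = [10, 1, 3, 4, 2] (all sums mod 11).
  S_0 = Σ v_i r_i = 3·10 + 8·1 + 2·3 + 5·4 + 4·2 = 72 ≡ 6.
  S_1 = Σ v_i α_i r_i = 3·7·10 + 8·10·1 + 2·2·3 + 5·9·4 + 4·1·2 = 490 ≡ 6.
  α_i^2 mod 11 = [5, 1, 4, 4, 1].
  S_2 = Σ v_i α_i^2 r_i = 3·5·10 + 8·1·1 + 2·4·3 + 5·4·4 + 4·1·2 = 270 ≡ 6.
  S = (6, 6, 6) ≠ 0, so r is not a codeword (an error is present).
Step 3: locate the error. For a single error e at position i, S_ℓ = v_i·e·α_i^ℓ, so α_err = S_1/S_0.
  S_0^{−1} = 6^{−1} = 2 (mod 11), so α_err = 6·2 = 12 ≡ 1 = α_5. Error position i = 5.
  Consistency check: S_2/S_1 = 6·2 = 12 ≡ 1 = α_err ✓ (single-error assumption holds).
Step 4: error magnitude e = S_0/v_5 = S_0·∏_{j≠5}(α_5 − α_j) = 6·3 = 18 ≡ 7 (mod 11).
Step 5: correct position 5: c_5 = r_5 − e = 2 − 7 ≡ 6 (mod 11). Hence c = [10, 1, 3, 4, 6].
  Check: interpolating c through the α_i gives m(x) = 9 + 8·x (degree < 2) with m(α_i) = c_i for every i, so c is indeed a codeword.


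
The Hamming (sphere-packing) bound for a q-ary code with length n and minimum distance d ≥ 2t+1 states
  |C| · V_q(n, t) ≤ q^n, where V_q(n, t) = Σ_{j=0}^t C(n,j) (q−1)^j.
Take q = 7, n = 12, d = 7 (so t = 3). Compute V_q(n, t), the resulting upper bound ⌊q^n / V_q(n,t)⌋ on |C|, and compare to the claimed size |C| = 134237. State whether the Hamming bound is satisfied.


V_q(n, t) = 49969, q^n = 13841287201, Hamming bound = 276997, |C| = 134237 ≤ bound (satisfied).

Step 1: Compute V_q(n, t) = Σ_{j=0}^3 C(n, j) (q−1)^j.
  j = 0: C(12,0)·(6)^0 = 1·1 = 1.
  j = 1: C(12,1)·(6)^1 = 12·6 = 72.
  j = 2: C(12,2)·(6)^2 = 66·36 = 2376.
  j = 3: C(12,3)·(6)^3 = 220·216 = 47520.
  V_q(n, t) = 1 + 72 + 2376 + 47520 = 49969.
Step 2: q^n = 7^12 = 13841287201.
Step 3: Hamming bound ⌊q^n / V_q(n,t)⌋ = ⌊13841287201/49969⌋ = 276997.
Step 4: Compare |C| = 134237 to 276997: satisfied.
The claimed |C| lies below the Hamming bound.


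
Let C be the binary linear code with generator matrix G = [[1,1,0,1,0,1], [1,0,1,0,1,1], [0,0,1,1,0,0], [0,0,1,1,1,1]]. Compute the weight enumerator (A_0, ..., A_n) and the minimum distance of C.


Weight distribution: A_0 = 1, A_2 = 6, A_4 = 9. Minimum distance d = 2.

Enumerate all 2^4 = 16 messages m ∈ F_2^4.
For each, compute codeword c = mG in F_2^6, then tally its weight.
  m = 0000 → c = 000000, weight = 0.
  m = 1000 → c = 110101, weight = 4.
  m = 0100 → c = 101011, weight = 4.
  m = 1100 → c = 011110, weight = 4.
  m = 0010 → c = 001100, weight = 2.
  m = 1010 → c = 111001, weight = 4.
  m = 0110 → c = 100111, weight = 4.
  m = 1110 → c = 010010, weight = 2.
  m = 0001 → c = 001111, weight = 4.
  m = 1001 → c = 111010, weight = 4.
  m = 0101 → c = 100100, weight = 2.
  m = 1101 → c = 010001, weight = 2.
  m = 0011 → c = 000011, weight = 2.
  m = 1011 → c = 110110, weight = 4.
  m = 0111 → c = 101000, weight = 2.
  m = 1111 → c = 011101, weight = 4.
Tally weights:
  weight 0: 1 codewords.
  weight 2: 6 codewords.
  weight 4: 9 codewords.
Minimum distance d = smallest w > 0 with A_w > 0 = 2.
Sanity: Σ A_w = 16 = 2^4 = 16 ✓.


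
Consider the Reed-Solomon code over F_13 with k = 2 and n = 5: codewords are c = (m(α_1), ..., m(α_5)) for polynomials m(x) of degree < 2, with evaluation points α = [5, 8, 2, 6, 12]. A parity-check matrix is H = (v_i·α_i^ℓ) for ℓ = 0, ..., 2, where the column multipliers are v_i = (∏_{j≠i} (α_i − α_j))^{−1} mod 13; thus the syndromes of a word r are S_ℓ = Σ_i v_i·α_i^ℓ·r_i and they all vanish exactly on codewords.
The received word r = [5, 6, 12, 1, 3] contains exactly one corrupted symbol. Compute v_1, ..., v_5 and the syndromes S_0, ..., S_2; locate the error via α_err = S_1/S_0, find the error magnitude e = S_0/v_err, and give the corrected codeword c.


S = (12, 11, 9), error at position 3, error magnitude e = 8, c = [5, 6, 4, 1, 3].

Step 1: column multipliers v_i = (∏_{j≠i}(α_i − α_j))^{−1} mod 13.
  i = 1 (α = 5): (5−8)(5−2)(5−6)(5−12) = (−3)·3·(−1)·(−7) = −63 ≡ 2, so v_1 = 2^{−1} = 7 (mod 13).
  i = 2 (α = 8): (8−5)(8−2)(8−6)(8−12) = 3·6·2·(−4) = −144 ≡ 12, so v_2 = 12^{−1} = 12 (mod 13).
  i = 3 (α = 2): (2−5)(2−8)(2−6)(2−12) = (−3)·(−6)·(−4)·(−10) = 720 ≡ 5, so v_3 = 5^{−1} = 8 (mod 13).
  i = 4 (α = 6): (6−5)(6−8)(6−2)(6−12) = 1·(−2)·4·(−6) = 48 ≡ 9, so v_4 = 9^{−1} = 3 (mod 13).
  i = 5 (α = 12): (12−5)(12−8)(12−2)(12−6) = 7·4·10·6 = 1680 ≡ 3, so v_5 = 3^{−1} = 9 (mod 13).
  v = [7, 12, 8, 3, 9].
Step 2: syndromes of r = [5, 6, 12, 1, 3] (all sums mod 13).
  S_0 = Σ v_i r_i = 7·5 + 12·6 + 8·12 + 3·1 + 9·3 = 233 ≡ 12.
  S_1 = Σ v_i α_i r_i = 7·5·5 + 12·8·6 + 8·2·12 + 3·6·1 + 9·12·3 = 1285 ≡ 11.
  α_i^2 mod 13 = [12, 12, 4, 10, 1].
  S_2 = Σ v_i α_i^2 r_i = 7·12·5 + 12·12·6 + 8·4·12 + 3·10·1 + 9·1·3 = 1725 ≡ 9.
  S = (12, 11, 9) ≠ 0, so r is not a codeword (an error is present).
Step 3: locate the error. For a single error e at position i, S_ℓ = v_i·e·α_i^ℓ, so α_err = S_1/S_0.
  S_0^{−1} = 12^{−1} = 12 (mod 13), so α_err = 11·12 = 132 ≡ 2 = α_3. Error position i = 3.
  Consistency check: S_2/S_1 = 9·6 = 54 ≡ 2 = α_err ✓ (single-error assumption holds).
Step 4: error magnitude e = S_0/v_3 = S_0·∏_{j≠3}(α_3 − α_j) = 12·5 = 60 ≡ 8 (mod 13).
Step 5: correct position 3: c_3 = r_3 − e = 12 − 8 ≡ 4 (mod 13). Hence c = [5, 6, 4, 1, 3].
  Check: interpolating c through the α_i gives m(x) = 12 + 9·x (degree < 2) with m(α_i) = c_i for every i, so c is indeed a codeword.


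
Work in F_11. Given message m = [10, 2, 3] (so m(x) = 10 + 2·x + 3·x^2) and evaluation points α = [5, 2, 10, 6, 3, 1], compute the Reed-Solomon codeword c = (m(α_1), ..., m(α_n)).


c = [7, 4, 0, 9, 10, 4]

Message polynomial: m(x) = 10 + 2·x + 3·x^2 (mod 11).
For each evaluation point α_i, compute m(α_i) mod 11:
  α_1 = 5: Horner steps 3 → 6 → 7, so m(5) = 7.
  α_2 = 2: Horner steps 3 → 8 → 4, so m(2) = 4.
  α_3 = 10: Horner steps 3 → 10 → 0, so m(10) = 0.
  α_4 = 6: Horner steps 3 → 9 → 9, so m(6) = 9.
  α_5 = 3: Horner steps 3 → 0 → 10, so m(3) = 10.
  α_6 = 1: Horner steps 3 → 5 → 4, so m(1) = 4.
Codeword c = [7, 4, 0, 9, 10, 4] ∈ F_11^6.


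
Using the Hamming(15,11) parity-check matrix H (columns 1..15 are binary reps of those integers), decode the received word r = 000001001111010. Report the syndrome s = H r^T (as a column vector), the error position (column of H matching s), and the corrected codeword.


s = (1, 1, 0, 0)^T, error position = 12, corrected codeword c = 000001001110010

Compute s = H r^T mod 2 one row at a time:
  s_1 = 0 + 1 + 1 + 1 + 1 + 0 + 1 + 0 = 5 ≡ 1 (mod 2).
  s_2 = 0 + 0 + 1 + 0 + 1 + 0 + 1 + 0 = 3 ≡ 1 (mod 2).
  s_3 = 0 + 0 + 1 + 0 + 1 + 1 + 1 + 0 = 4 ≡ 0 (mod 2).
  s_4 = 0 + 0 + 0 + 0 + 1 + 1 + 0 + 0 = 2 ≡ 0 (mod 2).
s = (1, 1, 0, 0)^T — this equals column 12 of H (binary 1100), so error is at position 12.
Correct: flip bit 12 of r = 000001001111010 to get c = 000001001110010.


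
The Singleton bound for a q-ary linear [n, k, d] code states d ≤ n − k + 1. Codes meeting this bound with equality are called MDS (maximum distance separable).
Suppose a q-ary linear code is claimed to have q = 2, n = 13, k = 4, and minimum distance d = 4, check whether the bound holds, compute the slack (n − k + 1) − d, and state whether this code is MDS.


Singleton RHS = n − k + 1 = 10, slack = 6, bound satisfied, not MDS.

Singleton bound: d ≤ n − k + 1.
Here n = 13, k = 4, so n − k + 1 = 10.
Given d = 4, check d ≤ 10: YES.
Slack = (n − k + 1) − d = 6.
The code is NOT MDS (slack = 6 > 0).
Description: the claimed parameters are [13, 4, 4]_2; such a code would be non-MDS.


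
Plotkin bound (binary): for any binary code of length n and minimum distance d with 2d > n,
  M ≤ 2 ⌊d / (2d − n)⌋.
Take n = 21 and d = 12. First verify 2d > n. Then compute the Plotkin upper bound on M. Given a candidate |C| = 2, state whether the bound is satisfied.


Plotkin bound M ≤ 8; given |C| = 2 ≤ bound (satisfied).

Check applicability: 2d = 24, n = 21.
2d − n = 3 > 0, so Plotkin applies.
Compute d/(2d−n) = 12/3 ≈ 4.0000.
⌊d/(2d−n)⌋ = 4.
Plotkin bound: M ≤ 2·4 = 8.
Given |C| = 2, check: satisfied.
This |C| is below the Plotkin bound.


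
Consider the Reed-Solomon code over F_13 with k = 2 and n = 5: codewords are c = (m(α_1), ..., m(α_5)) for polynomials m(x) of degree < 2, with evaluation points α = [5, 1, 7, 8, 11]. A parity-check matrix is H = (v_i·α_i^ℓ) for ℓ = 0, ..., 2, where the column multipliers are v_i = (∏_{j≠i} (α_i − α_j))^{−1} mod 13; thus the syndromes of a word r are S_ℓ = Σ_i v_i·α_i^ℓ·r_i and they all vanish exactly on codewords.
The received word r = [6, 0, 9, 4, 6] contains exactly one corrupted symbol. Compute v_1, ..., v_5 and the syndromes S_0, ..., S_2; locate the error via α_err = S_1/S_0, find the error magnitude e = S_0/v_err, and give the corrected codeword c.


S = (6, 1, 11), error at position 5, error magnitude e = 4, c = [6, 0, 9, 4, 2].

Step 1: column multipliers v_i = (∏_{j≠i}(α_i − α_j))^{−1} mod 13.
  i = 1 (α = 5): (5−1)(5−7)(5−8)(5−11) = 4·(−2)·(−3)·(−6) = −144 ≡ 12, so v_1 = 12^{−1} = 12 (mod 13).
  i = 2 (α = 1): (1−5)(1−7)(1−8)(1−11) = (−4)·(−6)·(−7)·(−10) = 1680 ≡ 3, so v_2 = 3^{−1} = 9 (mod 13).
  i = 3 (α = 7): (7−5)(7−1)(7−8)(7−11) = 2·6·(−1)·(−4) = 48 ≡ 9, so v_3 = 9^{−1} = 3 (mod 13).
  i = 4 (α = 8): (8−5)(8−1)(8−7)(8−11) = 3·7·1·(−3) = −63 ≡ 2, so v_4 = 2^{−1} = 7 (mod 13).
  i = 5 (α = 11): (11−5)(11−1)(11−7)(11−8) = 6·10·4·3 = 720 ≡ 5, so v_5 = 5^{−1} = 8 (mod 13).
  v = [12, 9, 3, 7, 8].
Step 2: syndromes of r = [6, 0, 9, 4, 6] (all sums mod 13).
  S_0 = Σ v_i r_i = 12·6 + 9·0 + 3·9 + 7·4 + 8·6 = 175 ≡ 6.
  S_1 = Σ v_i α_i r_i = 12·5·6 + 9·1·0 + 3·7·9 + 7·8·4 + 8·11·6 = 1301 ≡ 1.
  α_i^2 mod 13 = [12, 1, 10, 12, 4].
  S_2 = Σ v_i α_i^2 r_i = 12·12·6 + 9·1·0 + 3·10·9 + 7·12·4 + 8·4·6 = 1662 ≡ 11.
  S = (6, 1, 11) ≠ 0, so r is not a codeword (an error is present).
Step 3: locate the error. For a single error e at position i, S_ℓ = v_i·e·α_i^ℓ, so α_err = S_1/S_0.
  S_0^{−1} = 6^{−1} = 11 (mod 13), so α_err = 1·11 = 11 ≡ 11 = α_5. Error position i = 5.
  Consistency check: S_2/S_1 = 11·1 = 11 ≡ 11 = α_err ✓ (single-error assumption holds).
Step 4: error magnitude e = S_0/v_5 = S_0·∏_{j≠5}(α_5 − α_j) = 6·5 = 30 ≡ 4 (mod 13).
Step 5: correct position 5: c_5 = r_5 − e = 6 − 4 ≡ 2 (mod 13). Hence c = [6, 0, 9, 4, 2].
  Check: interpolating c through the α_i gives m(x) = 5 + 8·x (degree < 2) with m(α_i) = c_i for every i, so c is indeed a codeword.


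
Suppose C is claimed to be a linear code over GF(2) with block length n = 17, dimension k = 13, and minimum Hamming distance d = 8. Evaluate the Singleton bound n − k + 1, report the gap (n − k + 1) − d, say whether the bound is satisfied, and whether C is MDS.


Singleton RHS = n − k + 1 = 5, slack = -3, bound violated (no such code; not MDS).

Singleton bound: d ≤ n − k + 1.
Here n = 17, k = 13, so n − k + 1 = 5.
Given d = 8, check d ≤ 5: NO.
Slack = (n − k + 1) − d = -3.
The slack is negative: d = 8 exceeds n − k + 1 = 5 by 3, so the Singleton bound is violated and no linear [17, 13, 8]_2 code can exist. In particular it is not MDS (MDS requires d = n − k + 1 exactly).
Description: the claimed parameters are [17, 13, 8]_2; such a code would be impossible (violates the Singleton bound).


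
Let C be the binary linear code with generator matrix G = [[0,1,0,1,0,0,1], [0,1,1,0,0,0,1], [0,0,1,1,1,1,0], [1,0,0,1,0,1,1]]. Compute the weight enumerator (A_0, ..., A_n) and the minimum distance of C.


Weight distribution: A_0 = 1, A_2 = 2, A_3 = 4, A_4 = 5, A_5 = 4. Minimum distance d = 2.

Enumerate all 2^4 = 16 messages m ∈ F_2^4.
For each, compute codeword c = mG in F_2^7, then tally its weight.
  m = 0000 → c = 0000000, weight = 0.
  m = 1000 → c = 0101001, weight = 3.
  m = 0100 → c = 0110001, weight = 3.
  m = 1100 → c = 0011000, weight = 2.
  m = 0010 → c = 0011110, weight = 4.
  m = 1010 → c = 0110111, weight = 5.
  m = 0110 → c = 0101111, weight = 5.
  m = 1110 → c = 0000110, weight = 2.
  m = 0001 → c = 1001011, weight = 4.
  m = 1001 → c = 1100010, weight = 3.
  m = 0101 → c = 1111010, weight = 5.
  m = 1101 → c = 1010011, weight = 4.
  m = 0011 → c = 1010101, weight = 4.
  m = 1011 → c = 1111100, weight = 5.
  m = 0111 → c = 1100100, weight = 3.
  m = 1111 → c = 1001101, weight = 4.
Tally weights:
  weight 0: 1 codewords.
  weight 2: 2 codewords.
  weight 3: 4 codewords.
  weight 4: 5 codewords.
  weight 5: 4 codewords.
Minimum distance d = smallest w > 0 with A_w > 0 = 2.
Sanity: Σ A_w = 16 = 2^4 = 16 ✓.


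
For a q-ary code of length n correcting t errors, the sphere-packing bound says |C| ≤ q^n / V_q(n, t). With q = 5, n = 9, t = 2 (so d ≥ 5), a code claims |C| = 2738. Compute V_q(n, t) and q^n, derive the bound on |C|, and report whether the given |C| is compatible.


V_q(n, t) = 613, q^n = 1953125, Hamming bound = 3186, |C| = 2738 ≤ bound (satisfied).

Step 1: Compute V_q(n, t) = Σ_{j=0}^2 C(n, j) (q−1)^j.
  j = 0: C(9,0)·(4)^0 = 1·1 = 1.
  j = 1: C(9,1)·(4)^1 = 9·4 = 36.
  j = 2: C(9,2)·(4)^2 = 36·16 = 576.
  V_q(n, t) = 1 + 36 + 576 = 613.
Step 2: q^n = 5^9 = 1953125.
Step 3: Hamming bound ⌊q^n / V_q(n,t)⌋ = ⌊1953125/613⌋ = 3186.
Step 4: Compare |C| = 2738 to 3186: satisfied.
The claimed |C| lies below the Hamming bound.


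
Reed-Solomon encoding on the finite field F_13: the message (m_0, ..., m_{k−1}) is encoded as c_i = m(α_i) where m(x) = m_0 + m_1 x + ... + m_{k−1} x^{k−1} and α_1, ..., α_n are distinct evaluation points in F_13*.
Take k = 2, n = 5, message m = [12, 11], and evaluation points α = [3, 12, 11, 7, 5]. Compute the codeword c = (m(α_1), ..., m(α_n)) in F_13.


c = [6, 1, 3, 11, 2]

Message polynomial: m(x) = 12 + 11·x (mod 13).
For each evaluation point α_i, compute m(α_i) mod 13:
  α_1 = 3: Horner steps 11 → 6, so m(3) = 6.
  α_2 = 12: Horner steps 11 → 1, so m(12) = 1.
  α_3 = 11: Horner steps 11 → 3, so m(11) = 3.
  α_4 = 7: Horner steps 11 → 11, so m(7) = 11.
  α_5 = 5: Horner steps 11 → 2, so m(5) = 2.
Codeword c = [6, 1, 3, 11, 2] ∈ F_13^5.


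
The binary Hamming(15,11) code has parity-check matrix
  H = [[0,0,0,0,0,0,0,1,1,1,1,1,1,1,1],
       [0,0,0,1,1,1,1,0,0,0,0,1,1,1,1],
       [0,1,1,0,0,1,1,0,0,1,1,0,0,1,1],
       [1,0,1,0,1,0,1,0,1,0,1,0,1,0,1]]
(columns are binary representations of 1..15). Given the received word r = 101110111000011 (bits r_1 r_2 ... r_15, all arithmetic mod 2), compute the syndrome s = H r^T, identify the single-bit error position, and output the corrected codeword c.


s = (0, 1, 0, 0)^T, error position = 4, corrected codeword c = 101010111000011

Compute s = H r^T mod 2 one row at a time:
  s_1 = 1 + 1 + 0 + 0 + 0 + 0 + 1 + 1 = 4 ≡ 0 (mod 2).
  s_2 = 1 + 1 + 0 + 1 + 0 + 0 + 1 + 1 = 5 ≡ 1 (mod 2).
  s_3 = 0 + 1 + 0 + 1 + 0 + 0 + 1 + 1 = 4 ≡ 0 (mod 2).
  s_4 = 1 + 1 + 1 + 1 + 1 + 0 + 0 + 1 = 6 ≡ 0 (mod 2).
s = (0, 1, 0, 0)^T — this equals column 4 of H (binary 0100), so error is at position 4.
Correct: flip bit 4 of r = 101110111000011 to get c = 101010111000011.


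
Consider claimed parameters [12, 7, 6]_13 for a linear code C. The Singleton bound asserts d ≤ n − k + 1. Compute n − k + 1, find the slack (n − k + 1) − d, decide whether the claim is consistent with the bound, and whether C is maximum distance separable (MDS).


Singleton RHS = n − k + 1 = 6, slack = 0, bound satisfied, MDS.

Singleton bound: d ≤ n − k + 1.
Here n = 12, k = 7, so n − k + 1 = 6.
Given d = 6, check d ≤ 6: YES.
Slack = (n − k + 1) − d = 0.
The code is MDS (slack = 0).
Description: the claimed parameters are [12, 7, 6]_13; such a code would be MDS (meets Singleton bound).


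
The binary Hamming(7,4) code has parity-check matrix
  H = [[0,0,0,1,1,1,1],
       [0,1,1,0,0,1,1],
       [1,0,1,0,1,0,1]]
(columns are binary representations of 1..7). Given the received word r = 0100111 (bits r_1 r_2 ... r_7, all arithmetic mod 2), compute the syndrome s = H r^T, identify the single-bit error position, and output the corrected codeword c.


s = (1, 1, 0)^T, error position = 6, corrected codeword c = 0100101

Compute s = H r^T mod 2 one row at a time:
  s_1 = 0 + 1 + 1 + 1 = 3 ≡ 1 (mod 2).
  s_2 = 1 + 0 + 1 + 1 = 3 ≡ 1 (mod 2).
  s_3 = 0 + 0 + 1 + 1 = 2 ≡ 0 (mod 2).
s = (1, 1, 0)^T — this equals column 6 of H (binary 110), so error is at position 6.
Correct: flip bit 6 of r = 0100111 to get c = 0100101.


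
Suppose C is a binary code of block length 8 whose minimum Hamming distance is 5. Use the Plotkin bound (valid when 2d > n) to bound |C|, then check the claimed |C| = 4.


Plotkin bound M ≤ 4; given |C| = 4 ≤ bound (satisfied).

Check applicability: 2d = 10, n = 8.
2d − n = 2 > 0, so Plotkin applies.
Compute d/(2d−n) = 5/2 ≈ 2.5000.
⌊d/(2d−n)⌋ = 2.
Plotkin bound: M ≤ 2·2 = 4.
Given |C| = 4, check: satisfied.
This |C| is at the Plotkin bound.


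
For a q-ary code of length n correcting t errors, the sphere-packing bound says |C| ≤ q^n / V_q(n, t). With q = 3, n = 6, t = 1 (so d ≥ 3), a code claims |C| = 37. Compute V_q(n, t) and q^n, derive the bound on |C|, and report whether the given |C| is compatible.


V_q(n, t) = 13, q^n = 729, Hamming bound = 56, |C| = 37 ≤ bound (satisfied).

Step 1: Compute V_q(n, t) = Σ_{j=0}^1 C(n, j) (q−1)^j.
  j = 0: C(6,0)·(2)^0 = 1·1 = 1.
  j = 1: C(6,1)·(2)^1 = 6·2 = 12.
  V_q(n, t) = 1 + 12 = 13.
Step 2: q^n = 3^6 = 729.
Step 3: Hamming bound ⌊q^n / V_q(n,t)⌋ = ⌊729/13⌋ = 56.
Step 4: Compare |C| = 37 to 56: satisfied.
The claimed |C| lies below the Hamming bound.


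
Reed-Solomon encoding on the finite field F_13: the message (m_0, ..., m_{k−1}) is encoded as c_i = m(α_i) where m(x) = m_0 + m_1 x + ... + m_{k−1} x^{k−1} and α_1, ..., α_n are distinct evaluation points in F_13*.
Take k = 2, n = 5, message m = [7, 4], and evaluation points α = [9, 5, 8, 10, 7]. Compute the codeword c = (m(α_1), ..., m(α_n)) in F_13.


c = [4, 1, 0, 8, 9]

Message polynomial: m(x) = 7 + 4·x (mod 13).
For each evaluation point α_i, compute m(α_i) mod 13:
  α_1 = 9: Horner steps 4 → 4, so m(9) = 4.
  α_2 = 5: Horner steps 4 → 1, so m(5) = 1.
  α_3 = 8: Horner steps 4 → 0, so m(8) = 0.
  α_4 = 10: Horner steps 4 → 8, so m(10) = 8.
  α_5 = 7: Horner steps 4 → 9, so m(7) = 9.
Codeword c = [4, 1, 0, 8, 9] ∈ F_13^5.


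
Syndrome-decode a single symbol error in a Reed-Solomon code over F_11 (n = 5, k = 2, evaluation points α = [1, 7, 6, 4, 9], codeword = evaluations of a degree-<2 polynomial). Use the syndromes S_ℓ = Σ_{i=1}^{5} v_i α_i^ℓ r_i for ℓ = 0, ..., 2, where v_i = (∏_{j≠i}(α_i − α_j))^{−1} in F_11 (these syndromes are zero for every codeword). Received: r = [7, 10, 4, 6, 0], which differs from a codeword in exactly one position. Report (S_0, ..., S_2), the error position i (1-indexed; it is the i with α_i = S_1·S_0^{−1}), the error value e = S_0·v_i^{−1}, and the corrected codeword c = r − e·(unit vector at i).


S = (4, 5, 9), error at position 4, error magnitude e = 3, c = [7, 10, 4, 3, 0].

Step 1: column multipliers v_i = (∏_{j≠i}(α_i − α_j))^{−1} mod 11.
  i = 1 (α = 1): (1−7)(1−6)(1−4)(1−9) = (−6)·(−5)·(−3)·(−8) = 720 ≡ 5, so v_1 = 5^{−1} = 9 (mod 11).
  i = 2 (α = 7): (7−1)(7−6)(7−4)(7−9) = 6·1·3·(−2) = −36 ≡ 8, so v_2 = 8^{−1} = 7 (mod 11).
  i = 3 (α = 6): (6−1)(6−7)(6−4)(6−9) = 5·(−1)·2·(−3) = 30 ≡ 8, so v_3 = 8^{−1} = 7 (mod 11).
  i = 4 (α = 4): (4−1)(4−7)(4−6)(4−9) = 3·(−3)·(−2)·(−5) = −90 ≡ 9, so v_4 = 9^{−1} = 5 (mod 11).
  i = 5 (α = 9): (9−1)(9−7)(9−6)(9−4) = 8·2·3·5 = 240 ≡ 9, so v_5 = 9^{−1} = 5 (mod 11).
  v = [9, 7, 7, 5, 5].
Step 2: syndromes of r = [7, 10, 4, 6, 0] (all sums mod 11).
  S_0 = Σ v_i r_i = 9·7 + 7·10 + 7·4 + 5·6 + 5·0 = 191 ≡ 4.
  S_1 = Σ v_i α_i r_i = 9·1·7 + 7·7·10 + 7·6·4 + 5·4·6 + 5·9·0 = 841 ≡ 5.
  α_i^2 mod 11 = [1, 5, 3, 5, 4].
  S_2 = Σ v_i α_i^2 r_i = 9·1·7 + 7·5·10 + 7·3·4 + 5·5·6 + 5·4·0 = 647 ≡ 9.
  S = (4, 5, 9) ≠ 0, so r is not a codeword (an error is present).
Step 3: locate the error. For a single error e at position i, S_ℓ = v_i·e·α_i^ℓ, so α_err = S_1/S_0.
  S_0^{−1} = 4^{−1} = 3 (mod 11), so α_err = 5·3 = 15 ≡ 4 = α_4. Error position i = 4.
  Consistency check: S_2/S_1 = 9·9 = 81 ≡ 4 = α_err ✓ (single-error assumption holds).
Step 4: error magnitude e = S_0/v_4 = S_0·∏_{j≠4}(α_4 − α_j) = 4·9 = 36 ≡ 3 (mod 11).
Step 5: correct position 4: c_4 = r_4 − e = 6 − 3 ≡ 3 (mod 11). Hence c = [7, 10, 4, 3, 0].
  Check: interpolating c through the α_i gives m(x) = 1 + 6·x (degree < 2) with m(α_i) = c_i for every i, so c is indeed a codeword.


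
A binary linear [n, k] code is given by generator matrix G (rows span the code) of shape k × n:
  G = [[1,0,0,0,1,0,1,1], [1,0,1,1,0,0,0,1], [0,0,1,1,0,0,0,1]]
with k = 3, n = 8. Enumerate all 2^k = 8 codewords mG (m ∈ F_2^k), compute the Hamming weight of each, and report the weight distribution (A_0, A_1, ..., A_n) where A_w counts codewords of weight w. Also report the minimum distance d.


Weight distribution: A_0 = 1, A_1 = 1, A_3 = 2, A_4 = 3, A_5 = 1. Minimum distance d = 1.

Enumerate all 2^3 = 8 messages m ∈ F_2^3.
For each, compute codeword c = mG in F_2^8, then tally its weight.
  m = 000 → c = 00000000, weight = 0.
  m = 100 → c = 10001011, weight = 4.
  m = 010 → c = 10110001, weight = 4.
  m = 110 → c = 00111010, weight = 4.
  m = 001 → c = 00110001, weight = 3.
  m = 101 → c = 10111010, weight = 5.
  m = 011 → c = 10000000, weight = 1.
  m = 111 → c = 00001011, weight = 3.
Tally weights:
  weight 0: 1 codewords.
  weight 1: 1 codewords.
  weight 3: 2 codewords.
  weight 4: 3 codewords.
  weight 5: 1 codewords.
Minimum distance d = smallest w > 0 with A_w > 0 = 1.
Sanity: Σ A_w = 8 = 2^3 = 8 ✓.
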